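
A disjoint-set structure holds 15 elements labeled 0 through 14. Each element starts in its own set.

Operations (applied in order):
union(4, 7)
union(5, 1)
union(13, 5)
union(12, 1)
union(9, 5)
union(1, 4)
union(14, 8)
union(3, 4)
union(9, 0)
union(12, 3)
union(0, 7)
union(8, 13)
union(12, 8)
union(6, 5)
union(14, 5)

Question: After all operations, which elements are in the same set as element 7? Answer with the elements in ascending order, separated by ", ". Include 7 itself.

Step 1: union(4, 7) -> merged; set of 4 now {4, 7}
Step 2: union(5, 1) -> merged; set of 5 now {1, 5}
Step 3: union(13, 5) -> merged; set of 13 now {1, 5, 13}
Step 4: union(12, 1) -> merged; set of 12 now {1, 5, 12, 13}
Step 5: union(9, 5) -> merged; set of 9 now {1, 5, 9, 12, 13}
Step 6: union(1, 4) -> merged; set of 1 now {1, 4, 5, 7, 9, 12, 13}
Step 7: union(14, 8) -> merged; set of 14 now {8, 14}
Step 8: union(3, 4) -> merged; set of 3 now {1, 3, 4, 5, 7, 9, 12, 13}
Step 9: union(9, 0) -> merged; set of 9 now {0, 1, 3, 4, 5, 7, 9, 12, 13}
Step 10: union(12, 3) -> already same set; set of 12 now {0, 1, 3, 4, 5, 7, 9, 12, 13}
Step 11: union(0, 7) -> already same set; set of 0 now {0, 1, 3, 4, 5, 7, 9, 12, 13}
Step 12: union(8, 13) -> merged; set of 8 now {0, 1, 3, 4, 5, 7, 8, 9, 12, 13, 14}
Step 13: union(12, 8) -> already same set; set of 12 now {0, 1, 3, 4, 5, 7, 8, 9, 12, 13, 14}
Step 14: union(6, 5) -> merged; set of 6 now {0, 1, 3, 4, 5, 6, 7, 8, 9, 12, 13, 14}
Step 15: union(14, 5) -> already same set; set of 14 now {0, 1, 3, 4, 5, 6, 7, 8, 9, 12, 13, 14}
Component of 7: {0, 1, 3, 4, 5, 6, 7, 8, 9, 12, 13, 14}

Answer: 0, 1, 3, 4, 5, 6, 7, 8, 9, 12, 13, 14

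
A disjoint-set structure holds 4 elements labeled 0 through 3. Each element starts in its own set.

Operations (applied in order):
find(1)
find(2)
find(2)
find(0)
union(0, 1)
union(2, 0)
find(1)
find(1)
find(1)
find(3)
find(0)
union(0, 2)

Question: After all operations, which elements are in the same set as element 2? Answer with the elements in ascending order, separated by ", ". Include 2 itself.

Step 1: find(1) -> no change; set of 1 is {1}
Step 2: find(2) -> no change; set of 2 is {2}
Step 3: find(2) -> no change; set of 2 is {2}
Step 4: find(0) -> no change; set of 0 is {0}
Step 5: union(0, 1) -> merged; set of 0 now {0, 1}
Step 6: union(2, 0) -> merged; set of 2 now {0, 1, 2}
Step 7: find(1) -> no change; set of 1 is {0, 1, 2}
Step 8: find(1) -> no change; set of 1 is {0, 1, 2}
Step 9: find(1) -> no change; set of 1 is {0, 1, 2}
Step 10: find(3) -> no change; set of 3 is {3}
Step 11: find(0) -> no change; set of 0 is {0, 1, 2}
Step 12: union(0, 2) -> already same set; set of 0 now {0, 1, 2}
Component of 2: {0, 1, 2}

Answer: 0, 1, 2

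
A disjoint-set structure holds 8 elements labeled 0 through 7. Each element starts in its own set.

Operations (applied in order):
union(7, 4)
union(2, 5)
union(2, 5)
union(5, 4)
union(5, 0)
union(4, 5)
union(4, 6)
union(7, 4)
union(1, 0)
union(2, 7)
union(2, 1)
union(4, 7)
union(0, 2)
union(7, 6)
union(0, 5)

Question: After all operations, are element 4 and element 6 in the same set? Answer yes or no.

Step 1: union(7, 4) -> merged; set of 7 now {4, 7}
Step 2: union(2, 5) -> merged; set of 2 now {2, 5}
Step 3: union(2, 5) -> already same set; set of 2 now {2, 5}
Step 4: union(5, 4) -> merged; set of 5 now {2, 4, 5, 7}
Step 5: union(5, 0) -> merged; set of 5 now {0, 2, 4, 5, 7}
Step 6: union(4, 5) -> already same set; set of 4 now {0, 2, 4, 5, 7}
Step 7: union(4, 6) -> merged; set of 4 now {0, 2, 4, 5, 6, 7}
Step 8: union(7, 4) -> already same set; set of 7 now {0, 2, 4, 5, 6, 7}
Step 9: union(1, 0) -> merged; set of 1 now {0, 1, 2, 4, 5, 6, 7}
Step 10: union(2, 7) -> already same set; set of 2 now {0, 1, 2, 4, 5, 6, 7}
Step 11: union(2, 1) -> already same set; set of 2 now {0, 1, 2, 4, 5, 6, 7}
Step 12: union(4, 7) -> already same set; set of 4 now {0, 1, 2, 4, 5, 6, 7}
Step 13: union(0, 2) -> already same set; set of 0 now {0, 1, 2, 4, 5, 6, 7}
Step 14: union(7, 6) -> already same set; set of 7 now {0, 1, 2, 4, 5, 6, 7}
Step 15: union(0, 5) -> already same set; set of 0 now {0, 1, 2, 4, 5, 6, 7}
Set of 4: {0, 1, 2, 4, 5, 6, 7}; 6 is a member.

Answer: yes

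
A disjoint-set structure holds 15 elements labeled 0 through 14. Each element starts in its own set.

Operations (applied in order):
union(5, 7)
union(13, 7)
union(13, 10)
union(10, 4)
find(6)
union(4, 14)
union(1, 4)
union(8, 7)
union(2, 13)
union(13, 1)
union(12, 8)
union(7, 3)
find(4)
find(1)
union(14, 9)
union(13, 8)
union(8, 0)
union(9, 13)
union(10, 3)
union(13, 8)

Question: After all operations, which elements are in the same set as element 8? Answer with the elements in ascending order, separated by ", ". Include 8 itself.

Step 1: union(5, 7) -> merged; set of 5 now {5, 7}
Step 2: union(13, 7) -> merged; set of 13 now {5, 7, 13}
Step 3: union(13, 10) -> merged; set of 13 now {5, 7, 10, 13}
Step 4: union(10, 4) -> merged; set of 10 now {4, 5, 7, 10, 13}
Step 5: find(6) -> no change; set of 6 is {6}
Step 6: union(4, 14) -> merged; set of 4 now {4, 5, 7, 10, 13, 14}
Step 7: union(1, 4) -> merged; set of 1 now {1, 4, 5, 7, 10, 13, 14}
Step 8: union(8, 7) -> merged; set of 8 now {1, 4, 5, 7, 8, 10, 13, 14}
Step 9: union(2, 13) -> merged; set of 2 now {1, 2, 4, 5, 7, 8, 10, 13, 14}
Step 10: union(13, 1) -> already same set; set of 13 now {1, 2, 4, 5, 7, 8, 10, 13, 14}
Step 11: union(12, 8) -> merged; set of 12 now {1, 2, 4, 5, 7, 8, 10, 12, 13, 14}
Step 12: union(7, 3) -> merged; set of 7 now {1, 2, 3, 4, 5, 7, 8, 10, 12, 13, 14}
Step 13: find(4) -> no change; set of 4 is {1, 2, 3, 4, 5, 7, 8, 10, 12, 13, 14}
Step 14: find(1) -> no change; set of 1 is {1, 2, 3, 4, 5, 7, 8, 10, 12, 13, 14}
Step 15: union(14, 9) -> merged; set of 14 now {1, 2, 3, 4, 5, 7, 8, 9, 10, 12, 13, 14}
Step 16: union(13, 8) -> already same set; set of 13 now {1, 2, 3, 4, 5, 7, 8, 9, 10, 12, 13, 14}
Step 17: union(8, 0) -> merged; set of 8 now {0, 1, 2, 3, 4, 5, 7, 8, 9, 10, 12, 13, 14}
Step 18: union(9, 13) -> already same set; set of 9 now {0, 1, 2, 3, 4, 5, 7, 8, 9, 10, 12, 13, 14}
Step 19: union(10, 3) -> already same set; set of 10 now {0, 1, 2, 3, 4, 5, 7, 8, 9, 10, 12, 13, 14}
Step 20: union(13, 8) -> already same set; set of 13 now {0, 1, 2, 3, 4, 5, 7, 8, 9, 10, 12, 13, 14}
Component of 8: {0, 1, 2, 3, 4, 5, 7, 8, 9, 10, 12, 13, 14}

Answer: 0, 1, 2, 3, 4, 5, 7, 8, 9, 10, 12, 13, 14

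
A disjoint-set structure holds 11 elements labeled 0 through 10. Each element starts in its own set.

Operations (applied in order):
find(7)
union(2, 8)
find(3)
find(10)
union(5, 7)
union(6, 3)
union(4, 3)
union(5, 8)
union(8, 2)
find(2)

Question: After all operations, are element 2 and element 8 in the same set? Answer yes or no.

Answer: yes

Derivation:
Step 1: find(7) -> no change; set of 7 is {7}
Step 2: union(2, 8) -> merged; set of 2 now {2, 8}
Step 3: find(3) -> no change; set of 3 is {3}
Step 4: find(10) -> no change; set of 10 is {10}
Step 5: union(5, 7) -> merged; set of 5 now {5, 7}
Step 6: union(6, 3) -> merged; set of 6 now {3, 6}
Step 7: union(4, 3) -> merged; set of 4 now {3, 4, 6}
Step 8: union(5, 8) -> merged; set of 5 now {2, 5, 7, 8}
Step 9: union(8, 2) -> already same set; set of 8 now {2, 5, 7, 8}
Step 10: find(2) -> no change; set of 2 is {2, 5, 7, 8}
Set of 2: {2, 5, 7, 8}; 8 is a member.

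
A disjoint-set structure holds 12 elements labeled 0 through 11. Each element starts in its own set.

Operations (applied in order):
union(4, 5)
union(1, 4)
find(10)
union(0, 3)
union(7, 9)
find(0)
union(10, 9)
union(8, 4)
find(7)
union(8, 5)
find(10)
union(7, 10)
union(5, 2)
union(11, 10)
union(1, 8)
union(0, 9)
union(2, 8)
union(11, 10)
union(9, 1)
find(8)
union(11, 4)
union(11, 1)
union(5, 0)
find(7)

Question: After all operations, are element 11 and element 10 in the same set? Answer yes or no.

Answer: yes

Derivation:
Step 1: union(4, 5) -> merged; set of 4 now {4, 5}
Step 2: union(1, 4) -> merged; set of 1 now {1, 4, 5}
Step 3: find(10) -> no change; set of 10 is {10}
Step 4: union(0, 3) -> merged; set of 0 now {0, 3}
Step 5: union(7, 9) -> merged; set of 7 now {7, 9}
Step 6: find(0) -> no change; set of 0 is {0, 3}
Step 7: union(10, 9) -> merged; set of 10 now {7, 9, 10}
Step 8: union(8, 4) -> merged; set of 8 now {1, 4, 5, 8}
Step 9: find(7) -> no change; set of 7 is {7, 9, 10}
Step 10: union(8, 5) -> already same set; set of 8 now {1, 4, 5, 8}
Step 11: find(10) -> no change; set of 10 is {7, 9, 10}
Step 12: union(7, 10) -> already same set; set of 7 now {7, 9, 10}
Step 13: union(5, 2) -> merged; set of 5 now {1, 2, 4, 5, 8}
Step 14: union(11, 10) -> merged; set of 11 now {7, 9, 10, 11}
Step 15: union(1, 8) -> already same set; set of 1 now {1, 2, 4, 5, 8}
Step 16: union(0, 9) -> merged; set of 0 now {0, 3, 7, 9, 10, 11}
Step 17: union(2, 8) -> already same set; set of 2 now {1, 2, 4, 5, 8}
Step 18: union(11, 10) -> already same set; set of 11 now {0, 3, 7, 9, 10, 11}
Step 19: union(9, 1) -> merged; set of 9 now {0, 1, 2, 3, 4, 5, 7, 8, 9, 10, 11}
Step 20: find(8) -> no change; set of 8 is {0, 1, 2, 3, 4, 5, 7, 8, 9, 10, 11}
Step 21: union(11, 4) -> already same set; set of 11 now {0, 1, 2, 3, 4, 5, 7, 8, 9, 10, 11}
Step 22: union(11, 1) -> already same set; set of 11 now {0, 1, 2, 3, 4, 5, 7, 8, 9, 10, 11}
Step 23: union(5, 0) -> already same set; set of 5 now {0, 1, 2, 3, 4, 5, 7, 8, 9, 10, 11}
Step 24: find(7) -> no change; set of 7 is {0, 1, 2, 3, 4, 5, 7, 8, 9, 10, 11}
Set of 11: {0, 1, 2, 3, 4, 5, 7, 8, 9, 10, 11}; 10 is a member.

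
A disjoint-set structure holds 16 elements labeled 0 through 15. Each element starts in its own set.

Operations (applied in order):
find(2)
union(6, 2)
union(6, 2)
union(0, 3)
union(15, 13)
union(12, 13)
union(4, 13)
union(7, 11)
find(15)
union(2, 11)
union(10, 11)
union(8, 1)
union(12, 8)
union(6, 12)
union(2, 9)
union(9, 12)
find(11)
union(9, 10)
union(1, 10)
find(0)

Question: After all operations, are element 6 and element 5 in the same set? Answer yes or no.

Answer: no

Derivation:
Step 1: find(2) -> no change; set of 2 is {2}
Step 2: union(6, 2) -> merged; set of 6 now {2, 6}
Step 3: union(6, 2) -> already same set; set of 6 now {2, 6}
Step 4: union(0, 3) -> merged; set of 0 now {0, 3}
Step 5: union(15, 13) -> merged; set of 15 now {13, 15}
Step 6: union(12, 13) -> merged; set of 12 now {12, 13, 15}
Step 7: union(4, 13) -> merged; set of 4 now {4, 12, 13, 15}
Step 8: union(7, 11) -> merged; set of 7 now {7, 11}
Step 9: find(15) -> no change; set of 15 is {4, 12, 13, 15}
Step 10: union(2, 11) -> merged; set of 2 now {2, 6, 7, 11}
Step 11: union(10, 11) -> merged; set of 10 now {2, 6, 7, 10, 11}
Step 12: union(8, 1) -> merged; set of 8 now {1, 8}
Step 13: union(12, 8) -> merged; set of 12 now {1, 4, 8, 12, 13, 15}
Step 14: union(6, 12) -> merged; set of 6 now {1, 2, 4, 6, 7, 8, 10, 11, 12, 13, 15}
Step 15: union(2, 9) -> merged; set of 2 now {1, 2, 4, 6, 7, 8, 9, 10, 11, 12, 13, 15}
Step 16: union(9, 12) -> already same set; set of 9 now {1, 2, 4, 6, 7, 8, 9, 10, 11, 12, 13, 15}
Step 17: find(11) -> no change; set of 11 is {1, 2, 4, 6, 7, 8, 9, 10, 11, 12, 13, 15}
Step 18: union(9, 10) -> already same set; set of 9 now {1, 2, 4, 6, 7, 8, 9, 10, 11, 12, 13, 15}
Step 19: union(1, 10) -> already same set; set of 1 now {1, 2, 4, 6, 7, 8, 9, 10, 11, 12, 13, 15}
Step 20: find(0) -> no change; set of 0 is {0, 3}
Set of 6: {1, 2, 4, 6, 7, 8, 9, 10, 11, 12, 13, 15}; 5 is not a member.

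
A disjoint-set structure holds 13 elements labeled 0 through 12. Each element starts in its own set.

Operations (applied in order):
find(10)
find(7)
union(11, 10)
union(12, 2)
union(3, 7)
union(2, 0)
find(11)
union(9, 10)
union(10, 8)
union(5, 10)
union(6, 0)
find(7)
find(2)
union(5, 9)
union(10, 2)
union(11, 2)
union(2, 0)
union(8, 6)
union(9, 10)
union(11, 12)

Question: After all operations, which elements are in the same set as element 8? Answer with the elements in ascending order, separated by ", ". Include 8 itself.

Step 1: find(10) -> no change; set of 10 is {10}
Step 2: find(7) -> no change; set of 7 is {7}
Step 3: union(11, 10) -> merged; set of 11 now {10, 11}
Step 4: union(12, 2) -> merged; set of 12 now {2, 12}
Step 5: union(3, 7) -> merged; set of 3 now {3, 7}
Step 6: union(2, 0) -> merged; set of 2 now {0, 2, 12}
Step 7: find(11) -> no change; set of 11 is {10, 11}
Step 8: union(9, 10) -> merged; set of 9 now {9, 10, 11}
Step 9: union(10, 8) -> merged; set of 10 now {8, 9, 10, 11}
Step 10: union(5, 10) -> merged; set of 5 now {5, 8, 9, 10, 11}
Step 11: union(6, 0) -> merged; set of 6 now {0, 2, 6, 12}
Step 12: find(7) -> no change; set of 7 is {3, 7}
Step 13: find(2) -> no change; set of 2 is {0, 2, 6, 12}
Step 14: union(5, 9) -> already same set; set of 5 now {5, 8, 9, 10, 11}
Step 15: union(10, 2) -> merged; set of 10 now {0, 2, 5, 6, 8, 9, 10, 11, 12}
Step 16: union(11, 2) -> already same set; set of 11 now {0, 2, 5, 6, 8, 9, 10, 11, 12}
Step 17: union(2, 0) -> already same set; set of 2 now {0, 2, 5, 6, 8, 9, 10, 11, 12}
Step 18: union(8, 6) -> already same set; set of 8 now {0, 2, 5, 6, 8, 9, 10, 11, 12}
Step 19: union(9, 10) -> already same set; set of 9 now {0, 2, 5, 6, 8, 9, 10, 11, 12}
Step 20: union(11, 12) -> already same set; set of 11 now {0, 2, 5, 6, 8, 9, 10, 11, 12}
Component of 8: {0, 2, 5, 6, 8, 9, 10, 11, 12}

Answer: 0, 2, 5, 6, 8, 9, 10, 11, 12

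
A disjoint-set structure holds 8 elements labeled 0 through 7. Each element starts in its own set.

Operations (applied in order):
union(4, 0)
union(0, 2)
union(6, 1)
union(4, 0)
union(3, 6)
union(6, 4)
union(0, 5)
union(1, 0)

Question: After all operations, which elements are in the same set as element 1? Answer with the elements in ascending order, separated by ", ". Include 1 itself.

Step 1: union(4, 0) -> merged; set of 4 now {0, 4}
Step 2: union(0, 2) -> merged; set of 0 now {0, 2, 4}
Step 3: union(6, 1) -> merged; set of 6 now {1, 6}
Step 4: union(4, 0) -> already same set; set of 4 now {0, 2, 4}
Step 5: union(3, 6) -> merged; set of 3 now {1, 3, 6}
Step 6: union(6, 4) -> merged; set of 6 now {0, 1, 2, 3, 4, 6}
Step 7: union(0, 5) -> merged; set of 0 now {0, 1, 2, 3, 4, 5, 6}
Step 8: union(1, 0) -> already same set; set of 1 now {0, 1, 2, 3, 4, 5, 6}
Component of 1: {0, 1, 2, 3, 4, 5, 6}

Answer: 0, 1, 2, 3, 4, 5, 6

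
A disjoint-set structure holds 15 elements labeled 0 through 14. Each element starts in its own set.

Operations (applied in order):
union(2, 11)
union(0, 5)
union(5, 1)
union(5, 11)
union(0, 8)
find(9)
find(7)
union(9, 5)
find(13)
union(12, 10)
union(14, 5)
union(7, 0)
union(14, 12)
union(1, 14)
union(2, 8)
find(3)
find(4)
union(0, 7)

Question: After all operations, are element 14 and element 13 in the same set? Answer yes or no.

Step 1: union(2, 11) -> merged; set of 2 now {2, 11}
Step 2: union(0, 5) -> merged; set of 0 now {0, 5}
Step 3: union(5, 1) -> merged; set of 5 now {0, 1, 5}
Step 4: union(5, 11) -> merged; set of 5 now {0, 1, 2, 5, 11}
Step 5: union(0, 8) -> merged; set of 0 now {0, 1, 2, 5, 8, 11}
Step 6: find(9) -> no change; set of 9 is {9}
Step 7: find(7) -> no change; set of 7 is {7}
Step 8: union(9, 5) -> merged; set of 9 now {0, 1, 2, 5, 8, 9, 11}
Step 9: find(13) -> no change; set of 13 is {13}
Step 10: union(12, 10) -> merged; set of 12 now {10, 12}
Step 11: union(14, 5) -> merged; set of 14 now {0, 1, 2, 5, 8, 9, 11, 14}
Step 12: union(7, 0) -> merged; set of 7 now {0, 1, 2, 5, 7, 8, 9, 11, 14}
Step 13: union(14, 12) -> merged; set of 14 now {0, 1, 2, 5, 7, 8, 9, 10, 11, 12, 14}
Step 14: union(1, 14) -> already same set; set of 1 now {0, 1, 2, 5, 7, 8, 9, 10, 11, 12, 14}
Step 15: union(2, 8) -> already same set; set of 2 now {0, 1, 2, 5, 7, 8, 9, 10, 11, 12, 14}
Step 16: find(3) -> no change; set of 3 is {3}
Step 17: find(4) -> no change; set of 4 is {4}
Step 18: union(0, 7) -> already same set; set of 0 now {0, 1, 2, 5, 7, 8, 9, 10, 11, 12, 14}
Set of 14: {0, 1, 2, 5, 7, 8, 9, 10, 11, 12, 14}; 13 is not a member.

Answer: no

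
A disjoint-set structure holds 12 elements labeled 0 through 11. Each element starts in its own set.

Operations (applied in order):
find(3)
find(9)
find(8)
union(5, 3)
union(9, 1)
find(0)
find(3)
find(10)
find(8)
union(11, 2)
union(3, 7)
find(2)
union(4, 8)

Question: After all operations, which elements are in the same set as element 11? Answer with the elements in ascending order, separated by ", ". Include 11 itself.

Step 1: find(3) -> no change; set of 3 is {3}
Step 2: find(9) -> no change; set of 9 is {9}
Step 3: find(8) -> no change; set of 8 is {8}
Step 4: union(5, 3) -> merged; set of 5 now {3, 5}
Step 5: union(9, 1) -> merged; set of 9 now {1, 9}
Step 6: find(0) -> no change; set of 0 is {0}
Step 7: find(3) -> no change; set of 3 is {3, 5}
Step 8: find(10) -> no change; set of 10 is {10}
Step 9: find(8) -> no change; set of 8 is {8}
Step 10: union(11, 2) -> merged; set of 11 now {2, 11}
Step 11: union(3, 7) -> merged; set of 3 now {3, 5, 7}
Step 12: find(2) -> no change; set of 2 is {2, 11}
Step 13: union(4, 8) -> merged; set of 4 now {4, 8}
Component of 11: {2, 11}

Answer: 2, 11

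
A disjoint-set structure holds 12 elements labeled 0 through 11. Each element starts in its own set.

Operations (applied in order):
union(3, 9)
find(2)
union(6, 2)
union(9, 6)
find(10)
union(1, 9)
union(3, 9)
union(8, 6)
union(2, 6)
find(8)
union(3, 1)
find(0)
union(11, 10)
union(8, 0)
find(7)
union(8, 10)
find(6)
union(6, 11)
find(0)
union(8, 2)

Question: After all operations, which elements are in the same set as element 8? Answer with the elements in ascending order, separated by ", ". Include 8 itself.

Step 1: union(3, 9) -> merged; set of 3 now {3, 9}
Step 2: find(2) -> no change; set of 2 is {2}
Step 3: union(6, 2) -> merged; set of 6 now {2, 6}
Step 4: union(9, 6) -> merged; set of 9 now {2, 3, 6, 9}
Step 5: find(10) -> no change; set of 10 is {10}
Step 6: union(1, 9) -> merged; set of 1 now {1, 2, 3, 6, 9}
Step 7: union(3, 9) -> already same set; set of 3 now {1, 2, 3, 6, 9}
Step 8: union(8, 6) -> merged; set of 8 now {1, 2, 3, 6, 8, 9}
Step 9: union(2, 6) -> already same set; set of 2 now {1, 2, 3, 6, 8, 9}
Step 10: find(8) -> no change; set of 8 is {1, 2, 3, 6, 8, 9}
Step 11: union(3, 1) -> already same set; set of 3 now {1, 2, 3, 6, 8, 9}
Step 12: find(0) -> no change; set of 0 is {0}
Step 13: union(11, 10) -> merged; set of 11 now {10, 11}
Step 14: union(8, 0) -> merged; set of 8 now {0, 1, 2, 3, 6, 8, 9}
Step 15: find(7) -> no change; set of 7 is {7}
Step 16: union(8, 10) -> merged; set of 8 now {0, 1, 2, 3, 6, 8, 9, 10, 11}
Step 17: find(6) -> no change; set of 6 is {0, 1, 2, 3, 6, 8, 9, 10, 11}
Step 18: union(6, 11) -> already same set; set of 6 now {0, 1, 2, 3, 6, 8, 9, 10, 11}
Step 19: find(0) -> no change; set of 0 is {0, 1, 2, 3, 6, 8, 9, 10, 11}
Step 20: union(8, 2) -> already same set; set of 8 now {0, 1, 2, 3, 6, 8, 9, 10, 11}
Component of 8: {0, 1, 2, 3, 6, 8, 9, 10, 11}

Answer: 0, 1, 2, 3, 6, 8, 9, 10, 11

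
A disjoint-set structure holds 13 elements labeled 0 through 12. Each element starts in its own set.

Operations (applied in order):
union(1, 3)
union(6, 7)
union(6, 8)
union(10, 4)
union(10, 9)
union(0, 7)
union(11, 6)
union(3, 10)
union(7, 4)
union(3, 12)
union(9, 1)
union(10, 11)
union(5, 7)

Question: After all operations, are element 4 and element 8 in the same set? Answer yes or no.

Answer: yes

Derivation:
Step 1: union(1, 3) -> merged; set of 1 now {1, 3}
Step 2: union(6, 7) -> merged; set of 6 now {6, 7}
Step 3: union(6, 8) -> merged; set of 6 now {6, 7, 8}
Step 4: union(10, 4) -> merged; set of 10 now {4, 10}
Step 5: union(10, 9) -> merged; set of 10 now {4, 9, 10}
Step 6: union(0, 7) -> merged; set of 0 now {0, 6, 7, 8}
Step 7: union(11, 6) -> merged; set of 11 now {0, 6, 7, 8, 11}
Step 8: union(3, 10) -> merged; set of 3 now {1, 3, 4, 9, 10}
Step 9: union(7, 4) -> merged; set of 7 now {0, 1, 3, 4, 6, 7, 8, 9, 10, 11}
Step 10: union(3, 12) -> merged; set of 3 now {0, 1, 3, 4, 6, 7, 8, 9, 10, 11, 12}
Step 11: union(9, 1) -> already same set; set of 9 now {0, 1, 3, 4, 6, 7, 8, 9, 10, 11, 12}
Step 12: union(10, 11) -> already same set; set of 10 now {0, 1, 3, 4, 6, 7, 8, 9, 10, 11, 12}
Step 13: union(5, 7) -> merged; set of 5 now {0, 1, 3, 4, 5, 6, 7, 8, 9, 10, 11, 12}
Set of 4: {0, 1, 3, 4, 5, 6, 7, 8, 9, 10, 11, 12}; 8 is a member.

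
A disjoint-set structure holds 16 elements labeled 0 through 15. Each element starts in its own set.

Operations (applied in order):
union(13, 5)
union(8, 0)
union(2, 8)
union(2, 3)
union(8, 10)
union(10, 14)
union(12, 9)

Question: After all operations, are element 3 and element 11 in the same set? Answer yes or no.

Step 1: union(13, 5) -> merged; set of 13 now {5, 13}
Step 2: union(8, 0) -> merged; set of 8 now {0, 8}
Step 3: union(2, 8) -> merged; set of 2 now {0, 2, 8}
Step 4: union(2, 3) -> merged; set of 2 now {0, 2, 3, 8}
Step 5: union(8, 10) -> merged; set of 8 now {0, 2, 3, 8, 10}
Step 6: union(10, 14) -> merged; set of 10 now {0, 2, 3, 8, 10, 14}
Step 7: union(12, 9) -> merged; set of 12 now {9, 12}
Set of 3: {0, 2, 3, 8, 10, 14}; 11 is not a member.

Answer: no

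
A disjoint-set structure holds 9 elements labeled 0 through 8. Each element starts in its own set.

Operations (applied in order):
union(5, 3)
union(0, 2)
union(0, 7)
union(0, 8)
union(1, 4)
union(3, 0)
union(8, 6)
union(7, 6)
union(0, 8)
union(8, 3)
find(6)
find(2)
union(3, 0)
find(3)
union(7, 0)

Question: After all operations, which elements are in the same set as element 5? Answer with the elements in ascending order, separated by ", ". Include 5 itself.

Answer: 0, 2, 3, 5, 6, 7, 8

Derivation:
Step 1: union(5, 3) -> merged; set of 5 now {3, 5}
Step 2: union(0, 2) -> merged; set of 0 now {0, 2}
Step 3: union(0, 7) -> merged; set of 0 now {0, 2, 7}
Step 4: union(0, 8) -> merged; set of 0 now {0, 2, 7, 8}
Step 5: union(1, 4) -> merged; set of 1 now {1, 4}
Step 6: union(3, 0) -> merged; set of 3 now {0, 2, 3, 5, 7, 8}
Step 7: union(8, 6) -> merged; set of 8 now {0, 2, 3, 5, 6, 7, 8}
Step 8: union(7, 6) -> already same set; set of 7 now {0, 2, 3, 5, 6, 7, 8}
Step 9: union(0, 8) -> already same set; set of 0 now {0, 2, 3, 5, 6, 7, 8}
Step 10: union(8, 3) -> already same set; set of 8 now {0, 2, 3, 5, 6, 7, 8}
Step 11: find(6) -> no change; set of 6 is {0, 2, 3, 5, 6, 7, 8}
Step 12: find(2) -> no change; set of 2 is {0, 2, 3, 5, 6, 7, 8}
Step 13: union(3, 0) -> already same set; set of 3 now {0, 2, 3, 5, 6, 7, 8}
Step 14: find(3) -> no change; set of 3 is {0, 2, 3, 5, 6, 7, 8}
Step 15: union(7, 0) -> already same set; set of 7 now {0, 2, 3, 5, 6, 7, 8}
Component of 5: {0, 2, 3, 5, 6, 7, 8}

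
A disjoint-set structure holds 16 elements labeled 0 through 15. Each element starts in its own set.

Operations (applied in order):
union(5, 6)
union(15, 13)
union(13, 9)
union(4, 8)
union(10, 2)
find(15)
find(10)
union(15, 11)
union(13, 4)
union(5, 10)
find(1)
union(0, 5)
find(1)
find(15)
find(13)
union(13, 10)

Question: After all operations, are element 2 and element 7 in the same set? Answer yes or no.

Answer: no

Derivation:
Step 1: union(5, 6) -> merged; set of 5 now {5, 6}
Step 2: union(15, 13) -> merged; set of 15 now {13, 15}
Step 3: union(13, 9) -> merged; set of 13 now {9, 13, 15}
Step 4: union(4, 8) -> merged; set of 4 now {4, 8}
Step 5: union(10, 2) -> merged; set of 10 now {2, 10}
Step 6: find(15) -> no change; set of 15 is {9, 13, 15}
Step 7: find(10) -> no change; set of 10 is {2, 10}
Step 8: union(15, 11) -> merged; set of 15 now {9, 11, 13, 15}
Step 9: union(13, 4) -> merged; set of 13 now {4, 8, 9, 11, 13, 15}
Step 10: union(5, 10) -> merged; set of 5 now {2, 5, 6, 10}
Step 11: find(1) -> no change; set of 1 is {1}
Step 12: union(0, 5) -> merged; set of 0 now {0, 2, 5, 6, 10}
Step 13: find(1) -> no change; set of 1 is {1}
Step 14: find(15) -> no change; set of 15 is {4, 8, 9, 11, 13, 15}
Step 15: find(13) -> no change; set of 13 is {4, 8, 9, 11, 13, 15}
Step 16: union(13, 10) -> merged; set of 13 now {0, 2, 4, 5, 6, 8, 9, 10, 11, 13, 15}
Set of 2: {0, 2, 4, 5, 6, 8, 9, 10, 11, 13, 15}; 7 is not a member.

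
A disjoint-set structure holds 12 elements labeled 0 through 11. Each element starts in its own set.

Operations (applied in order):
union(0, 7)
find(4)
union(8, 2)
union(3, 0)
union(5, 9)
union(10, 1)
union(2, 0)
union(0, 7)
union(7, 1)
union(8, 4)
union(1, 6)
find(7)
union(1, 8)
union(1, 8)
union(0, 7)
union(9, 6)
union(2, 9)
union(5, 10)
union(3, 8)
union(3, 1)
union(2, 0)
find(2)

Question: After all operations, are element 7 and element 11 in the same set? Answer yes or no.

Answer: no

Derivation:
Step 1: union(0, 7) -> merged; set of 0 now {0, 7}
Step 2: find(4) -> no change; set of 4 is {4}
Step 3: union(8, 2) -> merged; set of 8 now {2, 8}
Step 4: union(3, 0) -> merged; set of 3 now {0, 3, 7}
Step 5: union(5, 9) -> merged; set of 5 now {5, 9}
Step 6: union(10, 1) -> merged; set of 10 now {1, 10}
Step 7: union(2, 0) -> merged; set of 2 now {0, 2, 3, 7, 8}
Step 8: union(0, 7) -> already same set; set of 0 now {0, 2, 3, 7, 8}
Step 9: union(7, 1) -> merged; set of 7 now {0, 1, 2, 3, 7, 8, 10}
Step 10: union(8, 4) -> merged; set of 8 now {0, 1, 2, 3, 4, 7, 8, 10}
Step 11: union(1, 6) -> merged; set of 1 now {0, 1, 2, 3, 4, 6, 7, 8, 10}
Step 12: find(7) -> no change; set of 7 is {0, 1, 2, 3, 4, 6, 7, 8, 10}
Step 13: union(1, 8) -> already same set; set of 1 now {0, 1, 2, 3, 4, 6, 7, 8, 10}
Step 14: union(1, 8) -> already same set; set of 1 now {0, 1, 2, 3, 4, 6, 7, 8, 10}
Step 15: union(0, 7) -> already same set; set of 0 now {0, 1, 2, 3, 4, 6, 7, 8, 10}
Step 16: union(9, 6) -> merged; set of 9 now {0, 1, 2, 3, 4, 5, 6, 7, 8, 9, 10}
Step 17: union(2, 9) -> already same set; set of 2 now {0, 1, 2, 3, 4, 5, 6, 7, 8, 9, 10}
Step 18: union(5, 10) -> already same set; set of 5 now {0, 1, 2, 3, 4, 5, 6, 7, 8, 9, 10}
Step 19: union(3, 8) -> already same set; set of 3 now {0, 1, 2, 3, 4, 5, 6, 7, 8, 9, 10}
Step 20: union(3, 1) -> already same set; set of 3 now {0, 1, 2, 3, 4, 5, 6, 7, 8, 9, 10}
Step 21: union(2, 0) -> already same set; set of 2 now {0, 1, 2, 3, 4, 5, 6, 7, 8, 9, 10}
Step 22: find(2) -> no change; set of 2 is {0, 1, 2, 3, 4, 5, 6, 7, 8, 9, 10}
Set of 7: {0, 1, 2, 3, 4, 5, 6, 7, 8, 9, 10}; 11 is not a member.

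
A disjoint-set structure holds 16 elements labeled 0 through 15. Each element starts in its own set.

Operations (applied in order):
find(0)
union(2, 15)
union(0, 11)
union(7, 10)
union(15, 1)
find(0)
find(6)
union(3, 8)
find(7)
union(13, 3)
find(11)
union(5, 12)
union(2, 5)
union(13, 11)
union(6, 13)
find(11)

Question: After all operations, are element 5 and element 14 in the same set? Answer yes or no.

Step 1: find(0) -> no change; set of 0 is {0}
Step 2: union(2, 15) -> merged; set of 2 now {2, 15}
Step 3: union(0, 11) -> merged; set of 0 now {0, 11}
Step 4: union(7, 10) -> merged; set of 7 now {7, 10}
Step 5: union(15, 1) -> merged; set of 15 now {1, 2, 15}
Step 6: find(0) -> no change; set of 0 is {0, 11}
Step 7: find(6) -> no change; set of 6 is {6}
Step 8: union(3, 8) -> merged; set of 3 now {3, 8}
Step 9: find(7) -> no change; set of 7 is {7, 10}
Step 10: union(13, 3) -> merged; set of 13 now {3, 8, 13}
Step 11: find(11) -> no change; set of 11 is {0, 11}
Step 12: union(5, 12) -> merged; set of 5 now {5, 12}
Step 13: union(2, 5) -> merged; set of 2 now {1, 2, 5, 12, 15}
Step 14: union(13, 11) -> merged; set of 13 now {0, 3, 8, 11, 13}
Step 15: union(6, 13) -> merged; set of 6 now {0, 3, 6, 8, 11, 13}
Step 16: find(11) -> no change; set of 11 is {0, 3, 6, 8, 11, 13}
Set of 5: {1, 2, 5, 12, 15}; 14 is not a member.

Answer: no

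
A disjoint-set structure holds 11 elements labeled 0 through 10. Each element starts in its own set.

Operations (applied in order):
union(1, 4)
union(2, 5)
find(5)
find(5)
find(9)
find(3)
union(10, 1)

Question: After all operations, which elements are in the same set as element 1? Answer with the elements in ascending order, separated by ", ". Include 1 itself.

Step 1: union(1, 4) -> merged; set of 1 now {1, 4}
Step 2: union(2, 5) -> merged; set of 2 now {2, 5}
Step 3: find(5) -> no change; set of 5 is {2, 5}
Step 4: find(5) -> no change; set of 5 is {2, 5}
Step 5: find(9) -> no change; set of 9 is {9}
Step 6: find(3) -> no change; set of 3 is {3}
Step 7: union(10, 1) -> merged; set of 10 now {1, 4, 10}
Component of 1: {1, 4, 10}

Answer: 1, 4, 10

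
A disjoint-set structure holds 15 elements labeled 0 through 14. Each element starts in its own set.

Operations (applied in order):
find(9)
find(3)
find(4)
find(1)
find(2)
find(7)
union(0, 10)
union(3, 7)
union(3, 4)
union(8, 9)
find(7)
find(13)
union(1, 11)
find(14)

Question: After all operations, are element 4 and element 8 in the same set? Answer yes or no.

Answer: no

Derivation:
Step 1: find(9) -> no change; set of 9 is {9}
Step 2: find(3) -> no change; set of 3 is {3}
Step 3: find(4) -> no change; set of 4 is {4}
Step 4: find(1) -> no change; set of 1 is {1}
Step 5: find(2) -> no change; set of 2 is {2}
Step 6: find(7) -> no change; set of 7 is {7}
Step 7: union(0, 10) -> merged; set of 0 now {0, 10}
Step 8: union(3, 7) -> merged; set of 3 now {3, 7}
Step 9: union(3, 4) -> merged; set of 3 now {3, 4, 7}
Step 10: union(8, 9) -> merged; set of 8 now {8, 9}
Step 11: find(7) -> no change; set of 7 is {3, 4, 7}
Step 12: find(13) -> no change; set of 13 is {13}
Step 13: union(1, 11) -> merged; set of 1 now {1, 11}
Step 14: find(14) -> no change; set of 14 is {14}
Set of 4: {3, 4, 7}; 8 is not a member.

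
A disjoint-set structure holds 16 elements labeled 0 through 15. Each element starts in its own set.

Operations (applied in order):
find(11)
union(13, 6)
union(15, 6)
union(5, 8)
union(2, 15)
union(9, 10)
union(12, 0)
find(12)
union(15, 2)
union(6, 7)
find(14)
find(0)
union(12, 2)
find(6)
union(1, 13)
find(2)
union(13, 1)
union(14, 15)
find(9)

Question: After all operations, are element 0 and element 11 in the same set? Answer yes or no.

Step 1: find(11) -> no change; set of 11 is {11}
Step 2: union(13, 6) -> merged; set of 13 now {6, 13}
Step 3: union(15, 6) -> merged; set of 15 now {6, 13, 15}
Step 4: union(5, 8) -> merged; set of 5 now {5, 8}
Step 5: union(2, 15) -> merged; set of 2 now {2, 6, 13, 15}
Step 6: union(9, 10) -> merged; set of 9 now {9, 10}
Step 7: union(12, 0) -> merged; set of 12 now {0, 12}
Step 8: find(12) -> no change; set of 12 is {0, 12}
Step 9: union(15, 2) -> already same set; set of 15 now {2, 6, 13, 15}
Step 10: union(6, 7) -> merged; set of 6 now {2, 6, 7, 13, 15}
Step 11: find(14) -> no change; set of 14 is {14}
Step 12: find(0) -> no change; set of 0 is {0, 12}
Step 13: union(12, 2) -> merged; set of 12 now {0, 2, 6, 7, 12, 13, 15}
Step 14: find(6) -> no change; set of 6 is {0, 2, 6, 7, 12, 13, 15}
Step 15: union(1, 13) -> merged; set of 1 now {0, 1, 2, 6, 7, 12, 13, 15}
Step 16: find(2) -> no change; set of 2 is {0, 1, 2, 6, 7, 12, 13, 15}
Step 17: union(13, 1) -> already same set; set of 13 now {0, 1, 2, 6, 7, 12, 13, 15}
Step 18: union(14, 15) -> merged; set of 14 now {0, 1, 2, 6, 7, 12, 13, 14, 15}
Step 19: find(9) -> no change; set of 9 is {9, 10}
Set of 0: {0, 1, 2, 6, 7, 12, 13, 14, 15}; 11 is not a member.

Answer: no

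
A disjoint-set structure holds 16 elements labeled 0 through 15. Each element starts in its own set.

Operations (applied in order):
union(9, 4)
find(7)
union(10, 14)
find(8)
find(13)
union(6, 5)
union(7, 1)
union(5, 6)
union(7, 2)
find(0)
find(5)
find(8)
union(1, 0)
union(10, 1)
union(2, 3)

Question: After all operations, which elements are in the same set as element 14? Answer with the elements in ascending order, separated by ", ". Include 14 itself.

Answer: 0, 1, 2, 3, 7, 10, 14

Derivation:
Step 1: union(9, 4) -> merged; set of 9 now {4, 9}
Step 2: find(7) -> no change; set of 7 is {7}
Step 3: union(10, 14) -> merged; set of 10 now {10, 14}
Step 4: find(8) -> no change; set of 8 is {8}
Step 5: find(13) -> no change; set of 13 is {13}
Step 6: union(6, 5) -> merged; set of 6 now {5, 6}
Step 7: union(7, 1) -> merged; set of 7 now {1, 7}
Step 8: union(5, 6) -> already same set; set of 5 now {5, 6}
Step 9: union(7, 2) -> merged; set of 7 now {1, 2, 7}
Step 10: find(0) -> no change; set of 0 is {0}
Step 11: find(5) -> no change; set of 5 is {5, 6}
Step 12: find(8) -> no change; set of 8 is {8}
Step 13: union(1, 0) -> merged; set of 1 now {0, 1, 2, 7}
Step 14: union(10, 1) -> merged; set of 10 now {0, 1, 2, 7, 10, 14}
Step 15: union(2, 3) -> merged; set of 2 now {0, 1, 2, 3, 7, 10, 14}
Component of 14: {0, 1, 2, 3, 7, 10, 14}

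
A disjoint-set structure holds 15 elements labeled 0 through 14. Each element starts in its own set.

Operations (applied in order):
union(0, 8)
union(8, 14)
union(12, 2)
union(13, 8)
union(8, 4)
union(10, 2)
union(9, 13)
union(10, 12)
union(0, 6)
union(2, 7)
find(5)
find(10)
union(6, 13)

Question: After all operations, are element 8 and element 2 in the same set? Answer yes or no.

Step 1: union(0, 8) -> merged; set of 0 now {0, 8}
Step 2: union(8, 14) -> merged; set of 8 now {0, 8, 14}
Step 3: union(12, 2) -> merged; set of 12 now {2, 12}
Step 4: union(13, 8) -> merged; set of 13 now {0, 8, 13, 14}
Step 5: union(8, 4) -> merged; set of 8 now {0, 4, 8, 13, 14}
Step 6: union(10, 2) -> merged; set of 10 now {2, 10, 12}
Step 7: union(9, 13) -> merged; set of 9 now {0, 4, 8, 9, 13, 14}
Step 8: union(10, 12) -> already same set; set of 10 now {2, 10, 12}
Step 9: union(0, 6) -> merged; set of 0 now {0, 4, 6, 8, 9, 13, 14}
Step 10: union(2, 7) -> merged; set of 2 now {2, 7, 10, 12}
Step 11: find(5) -> no change; set of 5 is {5}
Step 12: find(10) -> no change; set of 10 is {2, 7, 10, 12}
Step 13: union(6, 13) -> already same set; set of 6 now {0, 4, 6, 8, 9, 13, 14}
Set of 8: {0, 4, 6, 8, 9, 13, 14}; 2 is not a member.

Answer: no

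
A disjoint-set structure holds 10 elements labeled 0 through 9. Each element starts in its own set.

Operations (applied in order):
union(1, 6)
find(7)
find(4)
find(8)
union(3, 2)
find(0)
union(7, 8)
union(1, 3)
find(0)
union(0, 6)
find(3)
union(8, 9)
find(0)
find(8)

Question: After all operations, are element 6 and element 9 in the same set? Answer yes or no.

Step 1: union(1, 6) -> merged; set of 1 now {1, 6}
Step 2: find(7) -> no change; set of 7 is {7}
Step 3: find(4) -> no change; set of 4 is {4}
Step 4: find(8) -> no change; set of 8 is {8}
Step 5: union(3, 2) -> merged; set of 3 now {2, 3}
Step 6: find(0) -> no change; set of 0 is {0}
Step 7: union(7, 8) -> merged; set of 7 now {7, 8}
Step 8: union(1, 3) -> merged; set of 1 now {1, 2, 3, 6}
Step 9: find(0) -> no change; set of 0 is {0}
Step 10: union(0, 6) -> merged; set of 0 now {0, 1, 2, 3, 6}
Step 11: find(3) -> no change; set of 3 is {0, 1, 2, 3, 6}
Step 12: union(8, 9) -> merged; set of 8 now {7, 8, 9}
Step 13: find(0) -> no change; set of 0 is {0, 1, 2, 3, 6}
Step 14: find(8) -> no change; set of 8 is {7, 8, 9}
Set of 6: {0, 1, 2, 3, 6}; 9 is not a member.

Answer: no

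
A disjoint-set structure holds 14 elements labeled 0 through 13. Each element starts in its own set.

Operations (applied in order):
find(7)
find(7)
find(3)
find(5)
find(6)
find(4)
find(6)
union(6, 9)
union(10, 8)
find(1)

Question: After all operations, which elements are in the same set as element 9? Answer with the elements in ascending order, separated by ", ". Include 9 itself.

Answer: 6, 9

Derivation:
Step 1: find(7) -> no change; set of 7 is {7}
Step 2: find(7) -> no change; set of 7 is {7}
Step 3: find(3) -> no change; set of 3 is {3}
Step 4: find(5) -> no change; set of 5 is {5}
Step 5: find(6) -> no change; set of 6 is {6}
Step 6: find(4) -> no change; set of 4 is {4}
Step 7: find(6) -> no change; set of 6 is {6}
Step 8: union(6, 9) -> merged; set of 6 now {6, 9}
Step 9: union(10, 8) -> merged; set of 10 now {8, 10}
Step 10: find(1) -> no change; set of 1 is {1}
Component of 9: {6, 9}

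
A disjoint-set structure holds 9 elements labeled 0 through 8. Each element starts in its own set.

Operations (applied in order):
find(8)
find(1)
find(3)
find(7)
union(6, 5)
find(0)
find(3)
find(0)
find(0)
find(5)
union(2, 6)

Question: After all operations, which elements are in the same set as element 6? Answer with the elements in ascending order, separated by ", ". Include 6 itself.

Step 1: find(8) -> no change; set of 8 is {8}
Step 2: find(1) -> no change; set of 1 is {1}
Step 3: find(3) -> no change; set of 3 is {3}
Step 4: find(7) -> no change; set of 7 is {7}
Step 5: union(6, 5) -> merged; set of 6 now {5, 6}
Step 6: find(0) -> no change; set of 0 is {0}
Step 7: find(3) -> no change; set of 3 is {3}
Step 8: find(0) -> no change; set of 0 is {0}
Step 9: find(0) -> no change; set of 0 is {0}
Step 10: find(5) -> no change; set of 5 is {5, 6}
Step 11: union(2, 6) -> merged; set of 2 now {2, 5, 6}
Component of 6: {2, 5, 6}

Answer: 2, 5, 6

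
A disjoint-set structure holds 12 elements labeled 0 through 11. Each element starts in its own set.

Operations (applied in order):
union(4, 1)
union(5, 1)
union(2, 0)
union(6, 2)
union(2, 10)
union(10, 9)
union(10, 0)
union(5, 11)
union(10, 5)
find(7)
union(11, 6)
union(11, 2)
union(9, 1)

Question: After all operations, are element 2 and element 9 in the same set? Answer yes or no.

Step 1: union(4, 1) -> merged; set of 4 now {1, 4}
Step 2: union(5, 1) -> merged; set of 5 now {1, 4, 5}
Step 3: union(2, 0) -> merged; set of 2 now {0, 2}
Step 4: union(6, 2) -> merged; set of 6 now {0, 2, 6}
Step 5: union(2, 10) -> merged; set of 2 now {0, 2, 6, 10}
Step 6: union(10, 9) -> merged; set of 10 now {0, 2, 6, 9, 10}
Step 7: union(10, 0) -> already same set; set of 10 now {0, 2, 6, 9, 10}
Step 8: union(5, 11) -> merged; set of 5 now {1, 4, 5, 11}
Step 9: union(10, 5) -> merged; set of 10 now {0, 1, 2, 4, 5, 6, 9, 10, 11}
Step 10: find(7) -> no change; set of 7 is {7}
Step 11: union(11, 6) -> already same set; set of 11 now {0, 1, 2, 4, 5, 6, 9, 10, 11}
Step 12: union(11, 2) -> already same set; set of 11 now {0, 1, 2, 4, 5, 6, 9, 10, 11}
Step 13: union(9, 1) -> already same set; set of 9 now {0, 1, 2, 4, 5, 6, 9, 10, 11}
Set of 2: {0, 1, 2, 4, 5, 6, 9, 10, 11}; 9 is a member.

Answer: yes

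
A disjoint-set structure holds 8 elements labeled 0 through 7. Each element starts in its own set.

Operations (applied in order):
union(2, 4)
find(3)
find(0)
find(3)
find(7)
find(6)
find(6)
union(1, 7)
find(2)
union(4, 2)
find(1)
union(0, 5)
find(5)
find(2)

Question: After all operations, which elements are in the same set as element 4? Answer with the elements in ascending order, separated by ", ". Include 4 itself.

Step 1: union(2, 4) -> merged; set of 2 now {2, 4}
Step 2: find(3) -> no change; set of 3 is {3}
Step 3: find(0) -> no change; set of 0 is {0}
Step 4: find(3) -> no change; set of 3 is {3}
Step 5: find(7) -> no change; set of 7 is {7}
Step 6: find(6) -> no change; set of 6 is {6}
Step 7: find(6) -> no change; set of 6 is {6}
Step 8: union(1, 7) -> merged; set of 1 now {1, 7}
Step 9: find(2) -> no change; set of 2 is {2, 4}
Step 10: union(4, 2) -> already same set; set of 4 now {2, 4}
Step 11: find(1) -> no change; set of 1 is {1, 7}
Step 12: union(0, 5) -> merged; set of 0 now {0, 5}
Step 13: find(5) -> no change; set of 5 is {0, 5}
Step 14: find(2) -> no change; set of 2 is {2, 4}
Component of 4: {2, 4}

Answer: 2, 4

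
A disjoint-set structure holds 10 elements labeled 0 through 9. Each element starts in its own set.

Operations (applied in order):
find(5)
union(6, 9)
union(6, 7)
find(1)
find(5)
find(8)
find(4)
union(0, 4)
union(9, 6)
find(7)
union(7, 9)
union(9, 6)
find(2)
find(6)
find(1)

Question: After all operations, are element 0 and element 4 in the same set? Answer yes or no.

Step 1: find(5) -> no change; set of 5 is {5}
Step 2: union(6, 9) -> merged; set of 6 now {6, 9}
Step 3: union(6, 7) -> merged; set of 6 now {6, 7, 9}
Step 4: find(1) -> no change; set of 1 is {1}
Step 5: find(5) -> no change; set of 5 is {5}
Step 6: find(8) -> no change; set of 8 is {8}
Step 7: find(4) -> no change; set of 4 is {4}
Step 8: union(0, 4) -> merged; set of 0 now {0, 4}
Step 9: union(9, 6) -> already same set; set of 9 now {6, 7, 9}
Step 10: find(7) -> no change; set of 7 is {6, 7, 9}
Step 11: union(7, 9) -> already same set; set of 7 now {6, 7, 9}
Step 12: union(9, 6) -> already same set; set of 9 now {6, 7, 9}
Step 13: find(2) -> no change; set of 2 is {2}
Step 14: find(6) -> no change; set of 6 is {6, 7, 9}
Step 15: find(1) -> no change; set of 1 is {1}
Set of 0: {0, 4}; 4 is a member.

Answer: yes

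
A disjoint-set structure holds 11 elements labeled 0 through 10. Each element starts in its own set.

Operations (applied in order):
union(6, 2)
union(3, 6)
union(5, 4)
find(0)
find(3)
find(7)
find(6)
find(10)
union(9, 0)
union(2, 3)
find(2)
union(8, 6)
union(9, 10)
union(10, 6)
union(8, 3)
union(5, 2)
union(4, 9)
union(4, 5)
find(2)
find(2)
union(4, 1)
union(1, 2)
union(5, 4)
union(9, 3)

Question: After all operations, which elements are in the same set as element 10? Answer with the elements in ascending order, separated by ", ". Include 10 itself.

Answer: 0, 1, 2, 3, 4, 5, 6, 8, 9, 10

Derivation:
Step 1: union(6, 2) -> merged; set of 6 now {2, 6}
Step 2: union(3, 6) -> merged; set of 3 now {2, 3, 6}
Step 3: union(5, 4) -> merged; set of 5 now {4, 5}
Step 4: find(0) -> no change; set of 0 is {0}
Step 5: find(3) -> no change; set of 3 is {2, 3, 6}
Step 6: find(7) -> no change; set of 7 is {7}
Step 7: find(6) -> no change; set of 6 is {2, 3, 6}
Step 8: find(10) -> no change; set of 10 is {10}
Step 9: union(9, 0) -> merged; set of 9 now {0, 9}
Step 10: union(2, 3) -> already same set; set of 2 now {2, 3, 6}
Step 11: find(2) -> no change; set of 2 is {2, 3, 6}
Step 12: union(8, 6) -> merged; set of 8 now {2, 3, 6, 8}
Step 13: union(9, 10) -> merged; set of 9 now {0, 9, 10}
Step 14: union(10, 6) -> merged; set of 10 now {0, 2, 3, 6, 8, 9, 10}
Step 15: union(8, 3) -> already same set; set of 8 now {0, 2, 3, 6, 8, 9, 10}
Step 16: union(5, 2) -> merged; set of 5 now {0, 2, 3, 4, 5, 6, 8, 9, 10}
Step 17: union(4, 9) -> already same set; set of 4 now {0, 2, 3, 4, 5, 6, 8, 9, 10}
Step 18: union(4, 5) -> already same set; set of 4 now {0, 2, 3, 4, 5, 6, 8, 9, 10}
Step 19: find(2) -> no change; set of 2 is {0, 2, 3, 4, 5, 6, 8, 9, 10}
Step 20: find(2) -> no change; set of 2 is {0, 2, 3, 4, 5, 6, 8, 9, 10}
Step 21: union(4, 1) -> merged; set of 4 now {0, 1, 2, 3, 4, 5, 6, 8, 9, 10}
Step 22: union(1, 2) -> already same set; set of 1 now {0, 1, 2, 3, 4, 5, 6, 8, 9, 10}
Step 23: union(5, 4) -> already same set; set of 5 now {0, 1, 2, 3, 4, 5, 6, 8, 9, 10}
Step 24: union(9, 3) -> already same set; set of 9 now {0, 1, 2, 3, 4, 5, 6, 8, 9, 10}
Component of 10: {0, 1, 2, 3, 4, 5, 6, 8, 9, 10}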